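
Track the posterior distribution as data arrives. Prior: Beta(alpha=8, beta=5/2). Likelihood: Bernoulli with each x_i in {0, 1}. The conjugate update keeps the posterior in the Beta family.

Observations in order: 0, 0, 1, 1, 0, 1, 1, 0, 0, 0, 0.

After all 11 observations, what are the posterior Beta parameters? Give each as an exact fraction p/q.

alpha=12, beta=19/2

obs 1: x=0 → posterior Beta(8, 7/2)
obs 2: x=0 → posterior Beta(8, 9/2)
obs 3: x=1 → posterior Beta(9, 9/2)
obs 4: x=1 → posterior Beta(10, 9/2)
obs 5: x=0 → posterior Beta(10, 11/2)
obs 6: x=1 → posterior Beta(11, 11/2)
obs 7: x=1 → posterior Beta(12, 11/2)
obs 8: x=0 → posterior Beta(12, 13/2)
obs 9: x=0 → posterior Beta(12, 15/2)
obs 10: x=0 → posterior Beta(12, 17/2)
obs 11: x=0 → posterior Beta(12, 19/2)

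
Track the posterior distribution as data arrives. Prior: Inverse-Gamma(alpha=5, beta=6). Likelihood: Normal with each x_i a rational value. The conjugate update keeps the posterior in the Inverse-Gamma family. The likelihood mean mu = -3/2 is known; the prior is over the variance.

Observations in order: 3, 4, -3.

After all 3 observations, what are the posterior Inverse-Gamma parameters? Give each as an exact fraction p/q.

obs 1: x=3 → posterior Inverse-Gamma(11/2, 129/8)
obs 2: x=4 → posterior Inverse-Gamma(6, 125/4)
obs 3: x=-3 → posterior Inverse-Gamma(13/2, 259/8)

alpha=13/2, beta=259/8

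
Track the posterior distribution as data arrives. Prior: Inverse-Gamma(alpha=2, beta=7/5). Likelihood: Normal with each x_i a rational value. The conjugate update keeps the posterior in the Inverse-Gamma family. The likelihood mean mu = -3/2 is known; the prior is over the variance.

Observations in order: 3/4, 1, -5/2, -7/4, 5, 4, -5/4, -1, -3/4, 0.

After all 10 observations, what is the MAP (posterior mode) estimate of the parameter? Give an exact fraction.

obs 1: x=3/4 → posterior Inverse-Gamma(5/2, 629/160)
obs 2: x=1 → posterior Inverse-Gamma(3, 1129/160)
obs 3: x=-5/2 → posterior Inverse-Gamma(7/2, 1209/160)
obs 4: x=-7/4 → posterior Inverse-Gamma(4, 607/80)
obs 5: x=5 → posterior Inverse-Gamma(9/2, 2297/80)
obs 6: x=4 → posterior Inverse-Gamma(5, 3507/80)
obs 7: x=-5/4 → posterior Inverse-Gamma(11/2, 7019/160)
obs 8: x=-1 → posterior Inverse-Gamma(6, 7039/160)
obs 9: x=-3/4 → posterior Inverse-Gamma(13/2, 1771/40)
obs 10: x=0 → posterior Inverse-Gamma(7, 227/5)

227/40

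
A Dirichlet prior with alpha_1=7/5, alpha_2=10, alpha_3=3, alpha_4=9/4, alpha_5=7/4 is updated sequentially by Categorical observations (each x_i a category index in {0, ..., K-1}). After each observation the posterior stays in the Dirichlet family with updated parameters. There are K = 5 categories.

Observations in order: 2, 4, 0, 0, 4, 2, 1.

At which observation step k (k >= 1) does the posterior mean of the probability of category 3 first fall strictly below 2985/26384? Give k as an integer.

obs 1: x=2 → posterior Dirichlet(7/5, 10, 4, 9/4, 7/4)
obs 2: x=4 → posterior Dirichlet(7/5, 10, 4, 9/4, 11/4)
obs 3: x=0 → posterior Dirichlet(12/5, 10, 4, 9/4, 11/4)
obs 4: x=0 → posterior Dirichlet(17/5, 10, 4, 9/4, 11/4)
obs 5: x=4 → posterior Dirichlet(17/5, 10, 4, 9/4, 15/4)
obs 6: x=2 → posterior Dirichlet(17/5, 10, 5, 9/4, 15/4)
obs 7: x=1 → posterior Dirichlet(17/5, 11, 5, 9/4, 15/4)

k = 2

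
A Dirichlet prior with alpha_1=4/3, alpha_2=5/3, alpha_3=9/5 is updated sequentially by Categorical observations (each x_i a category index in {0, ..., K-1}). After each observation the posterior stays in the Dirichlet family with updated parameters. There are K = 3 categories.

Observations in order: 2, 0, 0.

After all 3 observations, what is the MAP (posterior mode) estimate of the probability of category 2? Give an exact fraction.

obs 1: x=2 → posterior Dirichlet(4/3, 5/3, 14/5)
obs 2: x=0 → posterior Dirichlet(7/3, 5/3, 14/5)
obs 3: x=0 → posterior Dirichlet(10/3, 5/3, 14/5)

3/8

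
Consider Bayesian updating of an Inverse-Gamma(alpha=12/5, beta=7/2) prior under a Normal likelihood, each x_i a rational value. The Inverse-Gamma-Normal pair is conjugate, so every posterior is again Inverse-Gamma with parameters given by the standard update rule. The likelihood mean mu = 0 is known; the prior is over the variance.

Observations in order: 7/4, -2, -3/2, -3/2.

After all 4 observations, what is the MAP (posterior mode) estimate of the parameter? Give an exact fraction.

obs 1: x=7/4 → posterior Inverse-Gamma(29/10, 161/32)
obs 2: x=-2 → posterior Inverse-Gamma(17/5, 225/32)
obs 3: x=-3/2 → posterior Inverse-Gamma(39/10, 261/32)
obs 4: x=-3/2 → posterior Inverse-Gamma(22/5, 297/32)

55/32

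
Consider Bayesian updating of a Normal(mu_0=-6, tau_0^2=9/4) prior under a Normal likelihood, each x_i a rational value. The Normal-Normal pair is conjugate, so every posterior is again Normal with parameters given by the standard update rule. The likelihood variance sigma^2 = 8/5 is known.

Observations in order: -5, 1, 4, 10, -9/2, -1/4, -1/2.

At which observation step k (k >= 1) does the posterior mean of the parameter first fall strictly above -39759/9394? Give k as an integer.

k = 2

obs 1: x=-5 → posterior Normal(-417/77, 72/77)
obs 2: x=1 → posterior Normal(-186/61, 36/61)
obs 3: x=4 → posterior Normal(-192/167, 72/167)
obs 4: x=10 → posterior Normal(129/106, 18/53)
obs 5: x=-9/2 → posterior Normal(111/514, 72/257)
obs 6: x=-1/4 → posterior Normal(177/1208, 36/151)
obs 7: x=-1/2 → posterior Normal(87/1388, 72/347)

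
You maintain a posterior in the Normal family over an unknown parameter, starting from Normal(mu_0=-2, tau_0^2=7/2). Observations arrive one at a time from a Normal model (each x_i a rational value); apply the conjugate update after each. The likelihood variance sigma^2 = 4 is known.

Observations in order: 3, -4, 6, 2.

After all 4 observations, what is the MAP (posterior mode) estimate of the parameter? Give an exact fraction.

11/12

obs 1: x=3 → posterior Normal(1/3, 28/15)
obs 2: x=-4 → posterior Normal(-23/22, 14/11)
obs 3: x=6 → posterior Normal(19/29, 28/29)
obs 4: x=2 → posterior Normal(11/12, 7/9)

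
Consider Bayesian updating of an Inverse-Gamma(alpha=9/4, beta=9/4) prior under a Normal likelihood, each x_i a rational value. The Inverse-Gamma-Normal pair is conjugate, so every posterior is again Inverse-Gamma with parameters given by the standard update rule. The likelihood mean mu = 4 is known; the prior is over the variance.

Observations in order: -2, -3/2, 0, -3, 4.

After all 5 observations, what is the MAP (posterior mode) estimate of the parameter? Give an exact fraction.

543/46

obs 1: x=-2 → posterior Inverse-Gamma(11/4, 81/4)
obs 2: x=-3/2 → posterior Inverse-Gamma(13/4, 283/8)
obs 3: x=0 → posterior Inverse-Gamma(15/4, 347/8)
obs 4: x=-3 → posterior Inverse-Gamma(17/4, 543/8)
obs 5: x=4 → posterior Inverse-Gamma(19/4, 543/8)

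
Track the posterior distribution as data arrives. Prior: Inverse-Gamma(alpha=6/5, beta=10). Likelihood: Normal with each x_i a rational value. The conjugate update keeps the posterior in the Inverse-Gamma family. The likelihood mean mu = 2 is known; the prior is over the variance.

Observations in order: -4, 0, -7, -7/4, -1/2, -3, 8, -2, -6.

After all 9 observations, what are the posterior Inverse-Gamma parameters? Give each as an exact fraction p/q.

obs 1: x=-4 → posterior Inverse-Gamma(17/10, 28)
obs 2: x=0 → posterior Inverse-Gamma(11/5, 30)
obs 3: x=-7 → posterior Inverse-Gamma(27/10, 141/2)
obs 4: x=-7/4 → posterior Inverse-Gamma(16/5, 2481/32)
obs 5: x=-1/2 → posterior Inverse-Gamma(37/10, 2581/32)
obs 6: x=-3 → posterior Inverse-Gamma(21/5, 2981/32)
obs 7: x=8 → posterior Inverse-Gamma(47/10, 3557/32)
obs 8: x=-2 → posterior Inverse-Gamma(26/5, 3813/32)
obs 9: x=-6 → posterior Inverse-Gamma(57/10, 4837/32)

alpha=57/10, beta=4837/32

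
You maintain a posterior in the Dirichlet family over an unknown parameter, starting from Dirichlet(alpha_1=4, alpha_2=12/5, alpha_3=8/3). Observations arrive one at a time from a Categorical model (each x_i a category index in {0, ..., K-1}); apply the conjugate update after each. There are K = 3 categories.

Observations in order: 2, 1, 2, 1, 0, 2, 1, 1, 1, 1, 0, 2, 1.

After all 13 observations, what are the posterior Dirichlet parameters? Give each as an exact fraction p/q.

obs 1: x=2 → posterior Dirichlet(4, 12/5, 11/3)
obs 2: x=1 → posterior Dirichlet(4, 17/5, 11/3)
obs 3: x=2 → posterior Dirichlet(4, 17/5, 14/3)
obs 4: x=1 → posterior Dirichlet(4, 22/5, 14/3)
obs 5: x=0 → posterior Dirichlet(5, 22/5, 14/3)
obs 6: x=2 → posterior Dirichlet(5, 22/5, 17/3)
obs 7: x=1 → posterior Dirichlet(5, 27/5, 17/3)
obs 8: x=1 → posterior Dirichlet(5, 32/5, 17/3)
obs 9: x=1 → posterior Dirichlet(5, 37/5, 17/3)
obs 10: x=1 → posterior Dirichlet(5, 42/5, 17/3)
obs 11: x=0 → posterior Dirichlet(6, 42/5, 17/3)
obs 12: x=2 → posterior Dirichlet(6, 42/5, 20/3)
obs 13: x=1 → posterior Dirichlet(6, 47/5, 20/3)

alpha_1=6, alpha_2=47/5, alpha_3=20/3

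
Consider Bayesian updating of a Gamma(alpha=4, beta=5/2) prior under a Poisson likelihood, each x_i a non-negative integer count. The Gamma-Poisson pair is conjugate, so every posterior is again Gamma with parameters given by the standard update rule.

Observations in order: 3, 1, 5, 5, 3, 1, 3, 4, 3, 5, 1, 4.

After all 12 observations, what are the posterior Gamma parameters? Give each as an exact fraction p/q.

alpha=42, beta=29/2

obs 1: x=3 → posterior Gamma(7, 7/2)
obs 2: x=1 → posterior Gamma(8, 9/2)
obs 3: x=5 → posterior Gamma(13, 11/2)
obs 4: x=5 → posterior Gamma(18, 13/2)
obs 5: x=3 → posterior Gamma(21, 15/2)
obs 6: x=1 → posterior Gamma(22, 17/2)
obs 7: x=3 → posterior Gamma(25, 19/2)
obs 8: x=4 → posterior Gamma(29, 21/2)
obs 9: x=3 → posterior Gamma(32, 23/2)
obs 10: x=5 → posterior Gamma(37, 25/2)
obs 11: x=1 → posterior Gamma(38, 27/2)
obs 12: x=4 → posterior Gamma(42, 29/2)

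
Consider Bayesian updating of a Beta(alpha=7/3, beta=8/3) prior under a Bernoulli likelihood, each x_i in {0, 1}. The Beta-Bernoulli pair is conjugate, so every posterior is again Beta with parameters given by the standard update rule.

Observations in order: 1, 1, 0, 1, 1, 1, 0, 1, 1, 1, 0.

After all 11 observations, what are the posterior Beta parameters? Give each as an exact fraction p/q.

obs 1: x=1 → posterior Beta(10/3, 8/3)
obs 2: x=1 → posterior Beta(13/3, 8/3)
obs 3: x=0 → posterior Beta(13/3, 11/3)
obs 4: x=1 → posterior Beta(16/3, 11/3)
obs 5: x=1 → posterior Beta(19/3, 11/3)
obs 6: x=1 → posterior Beta(22/3, 11/3)
obs 7: x=0 → posterior Beta(22/3, 14/3)
obs 8: x=1 → posterior Beta(25/3, 14/3)
obs 9: x=1 → posterior Beta(28/3, 14/3)
obs 10: x=1 → posterior Beta(31/3, 14/3)
obs 11: x=0 → posterior Beta(31/3, 17/3)

alpha=31/3, beta=17/3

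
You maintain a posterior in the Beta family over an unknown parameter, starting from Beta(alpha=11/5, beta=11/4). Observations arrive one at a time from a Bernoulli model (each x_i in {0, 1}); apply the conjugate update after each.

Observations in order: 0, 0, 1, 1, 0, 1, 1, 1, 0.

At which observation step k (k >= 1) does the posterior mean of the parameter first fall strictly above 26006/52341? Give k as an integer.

k = 7

obs 1: x=0 → posterior Beta(11/5, 15/4)
obs 2: x=0 → posterior Beta(11/5, 19/4)
obs 3: x=1 → posterior Beta(16/5, 19/4)
obs 4: x=1 → posterior Beta(21/5, 19/4)
obs 5: x=0 → posterior Beta(21/5, 23/4)
obs 6: x=1 → posterior Beta(26/5, 23/4)
obs 7: x=1 → posterior Beta(31/5, 23/4)
obs 8: x=1 → posterior Beta(36/5, 23/4)
obs 9: x=0 → posterior Beta(36/5, 27/4)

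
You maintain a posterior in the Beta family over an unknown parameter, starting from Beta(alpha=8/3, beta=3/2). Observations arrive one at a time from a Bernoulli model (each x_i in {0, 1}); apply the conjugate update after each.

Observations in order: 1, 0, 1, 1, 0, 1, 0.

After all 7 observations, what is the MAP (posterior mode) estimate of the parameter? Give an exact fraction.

34/55

obs 1: x=1 → posterior Beta(11/3, 3/2)
obs 2: x=0 → posterior Beta(11/3, 5/2)
obs 3: x=1 → posterior Beta(14/3, 5/2)
obs 4: x=1 → posterior Beta(17/3, 5/2)
obs 5: x=0 → posterior Beta(17/3, 7/2)
obs 6: x=1 → posterior Beta(20/3, 7/2)
obs 7: x=0 → posterior Beta(20/3, 9/2)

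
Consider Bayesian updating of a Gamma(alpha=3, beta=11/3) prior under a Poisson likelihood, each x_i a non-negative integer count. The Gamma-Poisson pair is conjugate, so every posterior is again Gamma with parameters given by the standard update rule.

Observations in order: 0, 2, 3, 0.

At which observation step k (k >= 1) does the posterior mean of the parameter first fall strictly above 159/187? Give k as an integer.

obs 1: x=0 → posterior Gamma(3, 14/3)
obs 2: x=2 → posterior Gamma(5, 17/3)
obs 3: x=3 → posterior Gamma(8, 20/3)
obs 4: x=0 → posterior Gamma(8, 23/3)

k = 2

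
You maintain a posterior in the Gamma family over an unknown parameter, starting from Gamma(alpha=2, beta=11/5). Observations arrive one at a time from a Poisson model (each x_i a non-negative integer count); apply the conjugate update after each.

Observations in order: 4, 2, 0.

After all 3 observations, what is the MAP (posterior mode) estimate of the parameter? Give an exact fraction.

obs 1: x=4 → posterior Gamma(6, 16/5)
obs 2: x=2 → posterior Gamma(8, 21/5)
obs 3: x=0 → posterior Gamma(8, 26/5)

35/26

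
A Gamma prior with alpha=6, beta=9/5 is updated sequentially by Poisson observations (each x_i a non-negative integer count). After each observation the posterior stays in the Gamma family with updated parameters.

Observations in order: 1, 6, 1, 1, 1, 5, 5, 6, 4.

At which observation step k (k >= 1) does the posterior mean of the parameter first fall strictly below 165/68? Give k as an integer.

k = 5

obs 1: x=1 → posterior Gamma(7, 14/5)
obs 2: x=6 → posterior Gamma(13, 19/5)
obs 3: x=1 → posterior Gamma(14, 24/5)
obs 4: x=1 → posterior Gamma(15, 29/5)
obs 5: x=1 → posterior Gamma(16, 34/5)
obs 6: x=5 → posterior Gamma(21, 39/5)
obs 7: x=5 → posterior Gamma(26, 44/5)
obs 8: x=6 → posterior Gamma(32, 49/5)
obs 9: x=4 → posterior Gamma(36, 54/5)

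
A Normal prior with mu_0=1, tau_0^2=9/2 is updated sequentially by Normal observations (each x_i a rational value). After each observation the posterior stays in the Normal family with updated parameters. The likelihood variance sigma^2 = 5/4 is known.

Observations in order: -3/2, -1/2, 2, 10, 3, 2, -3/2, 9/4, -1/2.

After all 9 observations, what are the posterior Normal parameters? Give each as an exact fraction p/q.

obs 1: x=-3/2 → posterior Normal(-22/23, 45/46)
obs 2: x=-1/2 → posterior Normal(-31/41, 45/82)
obs 3: x=2 → posterior Normal(5/59, 45/118)
obs 4: x=10 → posterior Normal(185/77, 45/154)
obs 5: x=3 → posterior Normal(239/95, 9/38)
obs 6: x=2 → posterior Normal(275/113, 45/226)
obs 7: x=-3/2 → posterior Normal(248/131, 45/262)
obs 8: x=9/4 → posterior Normal(577/298, 45/298)
obs 9: x=-1/2 → posterior Normal(559/334, 45/334)

mu_0=559/334, tau_0^2=45/334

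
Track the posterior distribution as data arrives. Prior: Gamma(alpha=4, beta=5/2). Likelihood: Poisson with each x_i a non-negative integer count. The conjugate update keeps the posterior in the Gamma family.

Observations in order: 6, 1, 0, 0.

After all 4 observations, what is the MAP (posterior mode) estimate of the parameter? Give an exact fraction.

obs 1: x=6 → posterior Gamma(10, 7/2)
obs 2: x=1 → posterior Gamma(11, 9/2)
obs 3: x=0 → posterior Gamma(11, 11/2)
obs 4: x=0 → posterior Gamma(11, 13/2)

20/13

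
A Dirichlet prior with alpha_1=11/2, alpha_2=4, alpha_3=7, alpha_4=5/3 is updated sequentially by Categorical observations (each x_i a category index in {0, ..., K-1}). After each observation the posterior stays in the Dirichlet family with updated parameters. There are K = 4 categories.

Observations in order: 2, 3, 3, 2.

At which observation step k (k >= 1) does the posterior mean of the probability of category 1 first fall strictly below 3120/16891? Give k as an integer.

k = 4

obs 1: x=2 → posterior Dirichlet(11/2, 4, 8, 5/3)
obs 2: x=3 → posterior Dirichlet(11/2, 4, 8, 8/3)
obs 3: x=3 → posterior Dirichlet(11/2, 4, 8, 11/3)
obs 4: x=2 → posterior Dirichlet(11/2, 4, 9, 11/3)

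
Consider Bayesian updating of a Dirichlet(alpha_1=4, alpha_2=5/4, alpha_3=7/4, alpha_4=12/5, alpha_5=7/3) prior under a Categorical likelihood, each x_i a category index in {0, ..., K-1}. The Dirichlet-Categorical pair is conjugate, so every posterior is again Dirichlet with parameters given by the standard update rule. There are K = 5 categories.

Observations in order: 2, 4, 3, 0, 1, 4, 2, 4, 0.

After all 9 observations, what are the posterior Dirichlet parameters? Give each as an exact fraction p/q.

obs 1: x=2 → posterior Dirichlet(4, 5/4, 11/4, 12/5, 7/3)
obs 2: x=4 → posterior Dirichlet(4, 5/4, 11/4, 12/5, 10/3)
obs 3: x=3 → posterior Dirichlet(4, 5/4, 11/4, 17/5, 10/3)
obs 4: x=0 → posterior Dirichlet(5, 5/4, 11/4, 17/5, 10/3)
obs 5: x=1 → posterior Dirichlet(5, 9/4, 11/4, 17/5, 10/3)
obs 6: x=4 → posterior Dirichlet(5, 9/4, 11/4, 17/5, 13/3)
obs 7: x=2 → posterior Dirichlet(5, 9/4, 15/4, 17/5, 13/3)
obs 8: x=4 → posterior Dirichlet(5, 9/4, 15/4, 17/5, 16/3)
obs 9: x=0 → posterior Dirichlet(6, 9/4, 15/4, 17/5, 16/3)

alpha_1=6, alpha_2=9/4, alpha_3=15/4, alpha_4=17/5, alpha_5=16/3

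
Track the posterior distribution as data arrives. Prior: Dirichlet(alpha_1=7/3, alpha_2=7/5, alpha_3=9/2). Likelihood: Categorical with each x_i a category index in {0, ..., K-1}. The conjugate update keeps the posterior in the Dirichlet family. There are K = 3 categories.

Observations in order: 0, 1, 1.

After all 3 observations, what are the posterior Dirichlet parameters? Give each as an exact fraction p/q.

alpha_1=10/3, alpha_2=17/5, alpha_3=9/2

obs 1: x=0 → posterior Dirichlet(10/3, 7/5, 9/2)
obs 2: x=1 → posterior Dirichlet(10/3, 12/5, 9/2)
obs 3: x=1 → posterior Dirichlet(10/3, 17/5, 9/2)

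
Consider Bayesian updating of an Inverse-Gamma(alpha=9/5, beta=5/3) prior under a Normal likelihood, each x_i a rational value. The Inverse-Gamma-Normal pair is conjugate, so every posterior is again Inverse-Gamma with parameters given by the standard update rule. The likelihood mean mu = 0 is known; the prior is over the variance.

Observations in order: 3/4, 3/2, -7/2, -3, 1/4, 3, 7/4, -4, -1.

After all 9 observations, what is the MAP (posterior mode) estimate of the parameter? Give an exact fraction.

obs 1: x=3/4 → posterior Inverse-Gamma(23/10, 187/96)
obs 2: x=3/2 → posterior Inverse-Gamma(14/5, 295/96)
obs 3: x=-7/2 → posterior Inverse-Gamma(33/10, 883/96)
obs 4: x=-3 → posterior Inverse-Gamma(19/5, 1315/96)
obs 5: x=1/4 → posterior Inverse-Gamma(43/10, 659/48)
obs 6: x=3 → posterior Inverse-Gamma(24/5, 875/48)
obs 7: x=7/4 → posterior Inverse-Gamma(53/10, 1897/96)
obs 8: x=-4 → posterior Inverse-Gamma(29/5, 2665/96)
obs 9: x=-1 → posterior Inverse-Gamma(63/10, 2713/96)

13565/3504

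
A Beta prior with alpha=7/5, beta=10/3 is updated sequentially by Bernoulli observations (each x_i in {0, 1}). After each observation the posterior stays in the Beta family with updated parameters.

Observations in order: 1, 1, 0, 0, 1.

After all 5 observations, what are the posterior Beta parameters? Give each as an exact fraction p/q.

obs 1: x=1 → posterior Beta(12/5, 10/3)
obs 2: x=1 → posterior Beta(17/5, 10/3)
obs 3: x=0 → posterior Beta(17/5, 13/3)
obs 4: x=0 → posterior Beta(17/5, 16/3)
obs 5: x=1 → posterior Beta(22/5, 16/3)

alpha=22/5, beta=16/3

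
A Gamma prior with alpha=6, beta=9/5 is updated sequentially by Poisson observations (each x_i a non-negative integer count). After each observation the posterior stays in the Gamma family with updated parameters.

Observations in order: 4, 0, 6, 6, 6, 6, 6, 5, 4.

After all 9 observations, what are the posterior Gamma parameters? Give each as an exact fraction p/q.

alpha=49, beta=54/5

obs 1: x=4 → posterior Gamma(10, 14/5)
obs 2: x=0 → posterior Gamma(10, 19/5)
obs 3: x=6 → posterior Gamma(16, 24/5)
obs 4: x=6 → posterior Gamma(22, 29/5)
obs 5: x=6 → posterior Gamma(28, 34/5)
obs 6: x=6 → posterior Gamma(34, 39/5)
obs 7: x=6 → posterior Gamma(40, 44/5)
obs 8: x=5 → posterior Gamma(45, 49/5)
obs 9: x=4 → posterior Gamma(49, 54/5)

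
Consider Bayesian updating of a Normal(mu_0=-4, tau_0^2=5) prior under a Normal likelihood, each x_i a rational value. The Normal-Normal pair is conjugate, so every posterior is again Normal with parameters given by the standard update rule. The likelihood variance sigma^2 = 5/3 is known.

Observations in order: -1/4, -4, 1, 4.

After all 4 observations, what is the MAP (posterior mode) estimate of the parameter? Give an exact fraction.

-7/52

obs 1: x=-1/4 → posterior Normal(-19/16, 5/4)
obs 2: x=-4 → posterior Normal(-67/28, 5/7)
obs 3: x=1 → posterior Normal(-11/8, 1/2)
obs 4: x=4 → posterior Normal(-7/52, 5/13)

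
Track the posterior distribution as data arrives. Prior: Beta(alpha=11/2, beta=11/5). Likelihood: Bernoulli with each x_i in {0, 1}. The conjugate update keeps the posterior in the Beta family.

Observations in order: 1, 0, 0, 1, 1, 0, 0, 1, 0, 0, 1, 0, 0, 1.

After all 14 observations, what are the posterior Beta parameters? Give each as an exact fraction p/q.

alpha=23/2, beta=51/5

obs 1: x=1 → posterior Beta(13/2, 11/5)
obs 2: x=0 → posterior Beta(13/2, 16/5)
obs 3: x=0 → posterior Beta(13/2, 21/5)
obs 4: x=1 → posterior Beta(15/2, 21/5)
obs 5: x=1 → posterior Beta(17/2, 21/5)
obs 6: x=0 → posterior Beta(17/2, 26/5)
obs 7: x=0 → posterior Beta(17/2, 31/5)
obs 8: x=1 → posterior Beta(19/2, 31/5)
obs 9: x=0 → posterior Beta(19/2, 36/5)
obs 10: x=0 → posterior Beta(19/2, 41/5)
obs 11: x=1 → posterior Beta(21/2, 41/5)
obs 12: x=0 → posterior Beta(21/2, 46/5)
obs 13: x=0 → posterior Beta(21/2, 51/5)
obs 14: x=1 → posterior Beta(23/2, 51/5)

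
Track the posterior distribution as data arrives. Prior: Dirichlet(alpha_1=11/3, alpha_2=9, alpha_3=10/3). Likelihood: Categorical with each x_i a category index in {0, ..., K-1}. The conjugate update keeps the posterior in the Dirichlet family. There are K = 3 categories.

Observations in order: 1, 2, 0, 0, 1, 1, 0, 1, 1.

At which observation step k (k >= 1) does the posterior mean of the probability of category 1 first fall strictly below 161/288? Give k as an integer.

obs 1: x=1 → posterior Dirichlet(11/3, 10, 10/3)
obs 2: x=2 → posterior Dirichlet(11/3, 10, 13/3)
obs 3: x=0 → posterior Dirichlet(14/3, 10, 13/3)
obs 4: x=0 → posterior Dirichlet(17/3, 10, 13/3)
obs 5: x=1 → posterior Dirichlet(17/3, 11, 13/3)
obs 6: x=1 → posterior Dirichlet(17/3, 12, 13/3)
obs 7: x=0 → posterior Dirichlet(20/3, 12, 13/3)
obs 8: x=1 → posterior Dirichlet(20/3, 13, 13/3)
obs 9: x=1 → posterior Dirichlet(20/3, 14, 13/3)

k = 2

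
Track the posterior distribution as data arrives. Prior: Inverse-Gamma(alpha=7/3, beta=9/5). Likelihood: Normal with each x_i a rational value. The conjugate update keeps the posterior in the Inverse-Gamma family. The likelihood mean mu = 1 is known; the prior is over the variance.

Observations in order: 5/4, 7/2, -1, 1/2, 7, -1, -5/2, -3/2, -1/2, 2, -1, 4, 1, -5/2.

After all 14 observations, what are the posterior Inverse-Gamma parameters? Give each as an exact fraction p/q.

obs 1: x=5/4 → posterior Inverse-Gamma(17/6, 293/160)
obs 2: x=7/2 → posterior Inverse-Gamma(10/3, 793/160)
obs 3: x=-1 → posterior Inverse-Gamma(23/6, 1113/160)
obs 4: x=1/2 → posterior Inverse-Gamma(13/3, 1133/160)
obs 5: x=7 → posterior Inverse-Gamma(29/6, 4013/160)
obs 6: x=-1 → posterior Inverse-Gamma(16/3, 4333/160)
obs 7: x=-5/2 → posterior Inverse-Gamma(35/6, 5313/160)
obs 8: x=-3/2 → posterior Inverse-Gamma(19/3, 5813/160)
obs 9: x=-1/2 → posterior Inverse-Gamma(41/6, 5993/160)
obs 10: x=2 → posterior Inverse-Gamma(22/3, 6073/160)
obs 11: x=-1 → posterior Inverse-Gamma(47/6, 6393/160)
obs 12: x=4 → posterior Inverse-Gamma(25/3, 7113/160)
obs 13: x=1 → posterior Inverse-Gamma(53/6, 7113/160)
obs 14: x=-5/2 → posterior Inverse-Gamma(28/3, 8093/160)

alpha=28/3, beta=8093/160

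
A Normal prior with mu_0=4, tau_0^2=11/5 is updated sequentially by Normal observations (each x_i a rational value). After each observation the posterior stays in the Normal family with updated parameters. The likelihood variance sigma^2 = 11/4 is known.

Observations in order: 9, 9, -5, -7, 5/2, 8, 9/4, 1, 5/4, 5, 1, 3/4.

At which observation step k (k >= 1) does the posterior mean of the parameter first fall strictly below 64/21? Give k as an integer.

k = 4

obs 1: x=9 → posterior Normal(56/9, 11/9)
obs 2: x=9 → posterior Normal(92/13, 11/13)
obs 3: x=-5 → posterior Normal(72/17, 11/17)
obs 4: x=-7 → posterior Normal(44/21, 11/21)
obs 5: x=5/2 → posterior Normal(54/25, 11/25)
obs 6: x=8 → posterior Normal(86/29, 11/29)
obs 7: x=9/4 → posterior Normal(95/33, 1/3)
obs 8: x=1 → posterior Normal(99/37, 11/37)
obs 9: x=5/4 → posterior Normal(104/41, 11/41)
obs 10: x=5 → posterior Normal(124/45, 11/45)
obs 11: x=1 → posterior Normal(128/49, 11/49)
obs 12: x=3/4 → posterior Normal(131/53, 11/53)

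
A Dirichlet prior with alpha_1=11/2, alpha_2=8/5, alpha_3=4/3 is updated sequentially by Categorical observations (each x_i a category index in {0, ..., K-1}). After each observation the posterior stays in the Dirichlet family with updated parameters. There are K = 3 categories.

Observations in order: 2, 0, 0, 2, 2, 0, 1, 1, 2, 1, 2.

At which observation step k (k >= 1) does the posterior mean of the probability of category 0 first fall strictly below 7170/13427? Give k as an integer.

obs 1: x=2 → posterior Dirichlet(11/2, 8/5, 7/3)
obs 2: x=0 → posterior Dirichlet(13/2, 8/5, 7/3)
obs 3: x=0 → posterior Dirichlet(15/2, 8/5, 7/3)
obs 4: x=2 → posterior Dirichlet(15/2, 8/5, 10/3)
obs 5: x=2 → posterior Dirichlet(15/2, 8/5, 13/3)
obs 6: x=0 → posterior Dirichlet(17/2, 8/5, 13/3)
obs 7: x=1 → posterior Dirichlet(17/2, 13/5, 13/3)
obs 8: x=1 → posterior Dirichlet(17/2, 18/5, 13/3)
obs 9: x=2 → posterior Dirichlet(17/2, 18/5, 16/3)
obs 10: x=1 → posterior Dirichlet(17/2, 23/5, 16/3)
obs 11: x=2 → posterior Dirichlet(17/2, 23/5, 19/3)

k = 8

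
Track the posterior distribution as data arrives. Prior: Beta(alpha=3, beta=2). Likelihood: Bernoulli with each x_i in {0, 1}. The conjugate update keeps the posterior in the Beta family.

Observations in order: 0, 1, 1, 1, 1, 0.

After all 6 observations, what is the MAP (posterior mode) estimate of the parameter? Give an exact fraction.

obs 1: x=0 → posterior Beta(3, 3)
obs 2: x=1 → posterior Beta(4, 3)
obs 3: x=1 → posterior Beta(5, 3)
obs 4: x=1 → posterior Beta(6, 3)
obs 5: x=1 → posterior Beta(7, 3)
obs 6: x=0 → posterior Beta(7, 4)

2/3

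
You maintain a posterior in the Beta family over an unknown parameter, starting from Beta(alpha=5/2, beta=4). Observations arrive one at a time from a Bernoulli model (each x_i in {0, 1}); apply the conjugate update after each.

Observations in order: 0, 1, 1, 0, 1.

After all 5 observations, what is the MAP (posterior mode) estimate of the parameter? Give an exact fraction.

9/19

obs 1: x=0 → posterior Beta(5/2, 5)
obs 2: x=1 → posterior Beta(7/2, 5)
obs 3: x=1 → posterior Beta(9/2, 5)
obs 4: x=0 → posterior Beta(9/2, 6)
obs 5: x=1 → posterior Beta(11/2, 6)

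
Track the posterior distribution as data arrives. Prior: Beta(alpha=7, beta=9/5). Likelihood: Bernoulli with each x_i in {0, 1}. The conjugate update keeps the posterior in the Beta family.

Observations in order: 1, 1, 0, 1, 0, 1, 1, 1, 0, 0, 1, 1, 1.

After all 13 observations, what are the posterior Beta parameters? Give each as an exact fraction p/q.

obs 1: x=1 → posterior Beta(8, 9/5)
obs 2: x=1 → posterior Beta(9, 9/5)
obs 3: x=0 → posterior Beta(9, 14/5)
obs 4: x=1 → posterior Beta(10, 14/5)
obs 5: x=0 → posterior Beta(10, 19/5)
obs 6: x=1 → posterior Beta(11, 19/5)
obs 7: x=1 → posterior Beta(12, 19/5)
obs 8: x=1 → posterior Beta(13, 19/5)
obs 9: x=0 → posterior Beta(13, 24/5)
obs 10: x=0 → posterior Beta(13, 29/5)
obs 11: x=1 → posterior Beta(14, 29/5)
obs 12: x=1 → posterior Beta(15, 29/5)
obs 13: x=1 → posterior Beta(16, 29/5)

alpha=16, beta=29/5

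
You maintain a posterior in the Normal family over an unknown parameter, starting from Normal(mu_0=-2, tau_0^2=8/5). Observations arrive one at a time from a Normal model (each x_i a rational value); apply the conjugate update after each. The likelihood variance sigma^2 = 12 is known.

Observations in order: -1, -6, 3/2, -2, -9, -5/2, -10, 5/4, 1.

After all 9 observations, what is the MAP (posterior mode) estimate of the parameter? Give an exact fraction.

obs 1: x=-1 → posterior Normal(-32/17, 24/17)
obs 2: x=-6 → posterior Normal(-44/19, 24/19)
obs 3: x=3/2 → posterior Normal(-41/21, 8/7)
obs 4: x=-2 → posterior Normal(-45/23, 24/23)
obs 5: x=-9 → posterior Normal(-63/25, 24/25)
obs 6: x=-5/2 → posterior Normal(-68/27, 8/9)
obs 7: x=-10 → posterior Normal(-88/29, 24/29)
obs 8: x=5/4 → posterior Normal(-171/62, 24/31)
obs 9: x=1 → posterior Normal(-167/66, 8/11)

-167/66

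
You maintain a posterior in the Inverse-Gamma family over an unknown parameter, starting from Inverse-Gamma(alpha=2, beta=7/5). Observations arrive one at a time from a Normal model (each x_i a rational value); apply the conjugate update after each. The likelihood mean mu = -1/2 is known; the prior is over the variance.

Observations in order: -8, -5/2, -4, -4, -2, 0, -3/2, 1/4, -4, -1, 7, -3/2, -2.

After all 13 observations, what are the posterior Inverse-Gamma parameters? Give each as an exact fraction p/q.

obs 1: x=-8 → posterior Inverse-Gamma(5/2, 1181/40)
obs 2: x=-5/2 → posterior Inverse-Gamma(3, 1261/40)
obs 3: x=-4 → posterior Inverse-Gamma(7/2, 753/20)
obs 4: x=-4 → posterior Inverse-Gamma(4, 1751/40)
obs 5: x=-2 → posterior Inverse-Gamma(9/2, 449/10)
obs 6: x=0 → posterior Inverse-Gamma(5, 1801/40)
obs 7: x=-3/2 → posterior Inverse-Gamma(11/2, 1821/40)
obs 8: x=1/4 → posterior Inverse-Gamma(6, 7329/160)
obs 9: x=-4 → posterior Inverse-Gamma(13/2, 8309/160)
obs 10: x=-1 → posterior Inverse-Gamma(7, 8329/160)
obs 11: x=7 → posterior Inverse-Gamma(15/2, 12829/160)
obs 12: x=-3/2 → posterior Inverse-Gamma(8, 12909/160)
obs 13: x=-2 → posterior Inverse-Gamma(17/2, 13089/160)

alpha=17/2, beta=13089/160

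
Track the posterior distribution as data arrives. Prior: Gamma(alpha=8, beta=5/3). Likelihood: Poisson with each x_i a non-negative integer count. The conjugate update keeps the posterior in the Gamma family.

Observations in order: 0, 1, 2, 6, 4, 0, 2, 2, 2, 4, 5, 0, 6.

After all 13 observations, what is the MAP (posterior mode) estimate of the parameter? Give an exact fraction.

obs 1: x=0 → posterior Gamma(8, 8/3)
obs 2: x=1 → posterior Gamma(9, 11/3)
obs 3: x=2 → posterior Gamma(11, 14/3)
obs 4: x=6 → posterior Gamma(17, 17/3)
obs 5: x=4 → posterior Gamma(21, 20/3)
obs 6: x=0 → posterior Gamma(21, 23/3)
obs 7: x=2 → posterior Gamma(23, 26/3)
obs 8: x=2 → posterior Gamma(25, 29/3)
obs 9: x=2 → posterior Gamma(27, 32/3)
obs 10: x=4 → posterior Gamma(31, 35/3)
obs 11: x=5 → posterior Gamma(36, 38/3)
obs 12: x=0 → posterior Gamma(36, 41/3)
obs 13: x=6 → posterior Gamma(42, 44/3)

123/44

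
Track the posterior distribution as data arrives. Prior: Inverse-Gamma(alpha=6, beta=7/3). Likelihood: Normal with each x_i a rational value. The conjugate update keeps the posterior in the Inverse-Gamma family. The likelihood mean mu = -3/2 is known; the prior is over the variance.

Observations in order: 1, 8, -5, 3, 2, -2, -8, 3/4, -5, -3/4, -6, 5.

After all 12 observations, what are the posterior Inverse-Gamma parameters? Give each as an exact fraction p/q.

obs 1: x=1 → posterior Inverse-Gamma(13/2, 131/24)
obs 2: x=8 → posterior Inverse-Gamma(7, 607/12)
obs 3: x=-5 → posterior Inverse-Gamma(15/2, 1361/24)
obs 4: x=3 → posterior Inverse-Gamma(8, 401/6)
obs 5: x=2 → posterior Inverse-Gamma(17/2, 1751/24)
obs 6: x=-2 → posterior Inverse-Gamma(9, 877/12)
obs 7: x=-8 → posterior Inverse-Gamma(19/2, 2261/24)
obs 8: x=3/4 → posterior Inverse-Gamma(10, 9287/96)
obs 9: x=-5 → posterior Inverse-Gamma(21/2, 9875/96)
obs 10: x=-3/4 → posterior Inverse-Gamma(11, 4951/48)
obs 11: x=-6 → posterior Inverse-Gamma(23/2, 5437/48)
obs 12: x=5 → posterior Inverse-Gamma(12, 6451/48)

alpha=12, beta=6451/48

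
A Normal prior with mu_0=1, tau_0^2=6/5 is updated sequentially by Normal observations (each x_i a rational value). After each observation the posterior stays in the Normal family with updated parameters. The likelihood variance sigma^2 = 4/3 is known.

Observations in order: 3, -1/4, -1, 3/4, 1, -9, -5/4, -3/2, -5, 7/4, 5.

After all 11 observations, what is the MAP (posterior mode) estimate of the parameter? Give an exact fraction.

-97/218

obs 1: x=3 → posterior Normal(37/19, 12/19)
obs 2: x=-1/4 → posterior Normal(139/112, 3/7)
obs 3: x=-1 → posterior Normal(103/148, 12/37)
obs 4: x=3/4 → posterior Normal(65/92, 6/23)
obs 5: x=1 → posterior Normal(83/110, 12/55)
obs 6: x=-9 → posterior Normal(-79/128, 3/16)
obs 7: x=-5/4 → posterior Normal(-203/292, 12/73)
obs 8: x=-3/2 → posterior Normal(-257/328, 6/41)
obs 9: x=-5 → posterior Normal(-437/364, 12/91)
obs 10: x=7/4 → posterior Normal(-187/200, 3/25)
obs 11: x=5 → posterior Normal(-97/218, 12/109)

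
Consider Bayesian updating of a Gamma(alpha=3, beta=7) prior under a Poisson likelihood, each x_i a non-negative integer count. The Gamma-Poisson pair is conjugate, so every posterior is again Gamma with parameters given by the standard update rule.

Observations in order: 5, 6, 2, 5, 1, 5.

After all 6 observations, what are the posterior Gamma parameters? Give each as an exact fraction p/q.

alpha=27, beta=13

obs 1: x=5 → posterior Gamma(8, 8)
obs 2: x=6 → posterior Gamma(14, 9)
obs 3: x=2 → posterior Gamma(16, 10)
obs 4: x=5 → posterior Gamma(21, 11)
obs 5: x=1 → posterior Gamma(22, 12)
obs 6: x=5 → posterior Gamma(27, 13)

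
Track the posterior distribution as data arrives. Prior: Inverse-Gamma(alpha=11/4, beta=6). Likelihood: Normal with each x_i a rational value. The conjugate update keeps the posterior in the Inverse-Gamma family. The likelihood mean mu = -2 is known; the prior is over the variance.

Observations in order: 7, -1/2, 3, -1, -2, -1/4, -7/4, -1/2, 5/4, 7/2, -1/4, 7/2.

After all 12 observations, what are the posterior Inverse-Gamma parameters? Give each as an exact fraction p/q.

alpha=35/4, beta=803/8

obs 1: x=7 → posterior Inverse-Gamma(13/4, 93/2)
obs 2: x=-1/2 → posterior Inverse-Gamma(15/4, 381/8)
obs 3: x=3 → posterior Inverse-Gamma(17/4, 481/8)
obs 4: x=-1 → posterior Inverse-Gamma(19/4, 485/8)
obs 5: x=-2 → posterior Inverse-Gamma(21/4, 485/8)
obs 6: x=-1/4 → posterior Inverse-Gamma(23/4, 1989/32)
obs 7: x=-7/4 → posterior Inverse-Gamma(25/4, 995/16)
obs 8: x=-1/2 → posterior Inverse-Gamma(27/4, 1013/16)
obs 9: x=5/4 → posterior Inverse-Gamma(29/4, 2195/32)
obs 10: x=7/2 → posterior Inverse-Gamma(31/4, 2679/32)
obs 11: x=-1/4 → posterior Inverse-Gamma(33/4, 341/4)
obs 12: x=7/2 → posterior Inverse-Gamma(35/4, 803/8)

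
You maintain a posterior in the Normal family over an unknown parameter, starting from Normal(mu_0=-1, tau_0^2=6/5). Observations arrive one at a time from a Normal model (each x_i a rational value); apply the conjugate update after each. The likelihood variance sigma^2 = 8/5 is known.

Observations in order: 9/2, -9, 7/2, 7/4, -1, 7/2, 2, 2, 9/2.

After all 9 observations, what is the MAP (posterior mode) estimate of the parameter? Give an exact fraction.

125/124

obs 1: x=9/2 → posterior Normal(19/14, 24/35)
obs 2: x=-9 → posterior Normal(-7/4, 12/25)
obs 3: x=7/2 → posterior Normal(-7/13, 24/65)
obs 4: x=7/4 → posterior Normal(-7/64, 3/10)
obs 5: x=-1 → posterior Normal(-1/4, 24/95)
obs 6: x=7/2 → posterior Normal(23/88, 12/55)
obs 7: x=2 → posterior Normal(47/100, 24/125)
obs 8: x=2 → posterior Normal(71/112, 6/35)
obs 9: x=9/2 → posterior Normal(125/124, 24/155)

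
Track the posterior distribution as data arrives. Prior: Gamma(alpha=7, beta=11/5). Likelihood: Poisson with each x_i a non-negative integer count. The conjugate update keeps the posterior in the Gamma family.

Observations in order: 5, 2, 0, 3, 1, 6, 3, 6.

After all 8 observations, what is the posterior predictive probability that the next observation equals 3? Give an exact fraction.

obs 1: x=5 → posterior Gamma(12, 16/5)
obs 2: x=2 → posterior Gamma(14, 21/5)
obs 3: x=0 → posterior Gamma(14, 26/5)
obs 4: x=3 → posterior Gamma(17, 31/5)
obs 5: x=1 → posterior Gamma(18, 36/5)
obs 6: x=6 → posterior Gamma(24, 41/5)
obs 7: x=3 → posterior Gamma(27, 46/5)
obs 8: x=6 → posterior Gamma(33, 51/5)

26153958790918797060091549823098199745629463717984706967960625/122933694112830178127493753050153515118191115768724755115409408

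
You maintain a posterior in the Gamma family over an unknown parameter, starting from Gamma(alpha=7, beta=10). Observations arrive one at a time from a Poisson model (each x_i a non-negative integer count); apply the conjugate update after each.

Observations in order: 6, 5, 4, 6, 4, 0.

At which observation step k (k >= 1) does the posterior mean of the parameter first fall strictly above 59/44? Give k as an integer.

k = 2

obs 1: x=6 → posterior Gamma(13, 11)
obs 2: x=5 → posterior Gamma(18, 12)
obs 3: x=4 → posterior Gamma(22, 13)
obs 4: x=6 → posterior Gamma(28, 14)
obs 5: x=4 → posterior Gamma(32, 15)
obs 6: x=0 → posterior Gamma(32, 16)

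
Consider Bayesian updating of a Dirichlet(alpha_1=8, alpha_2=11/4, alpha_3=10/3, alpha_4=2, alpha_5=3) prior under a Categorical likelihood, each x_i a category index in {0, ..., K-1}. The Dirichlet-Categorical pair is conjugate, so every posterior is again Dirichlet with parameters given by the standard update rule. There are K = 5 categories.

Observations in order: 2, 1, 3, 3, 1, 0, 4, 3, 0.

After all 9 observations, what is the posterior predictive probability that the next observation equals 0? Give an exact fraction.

obs 1: x=2 → posterior Dirichlet(8, 11/4, 13/3, 2, 3)
obs 2: x=1 → posterior Dirichlet(8, 15/4, 13/3, 2, 3)
obs 3: x=3 → posterior Dirichlet(8, 15/4, 13/3, 3, 3)
obs 4: x=3 → posterior Dirichlet(8, 15/4, 13/3, 4, 3)
obs 5: x=1 → posterior Dirichlet(8, 19/4, 13/3, 4, 3)
obs 6: x=0 → posterior Dirichlet(9, 19/4, 13/3, 4, 3)
obs 7: x=4 → posterior Dirichlet(9, 19/4, 13/3, 4, 4)
obs 8: x=3 → posterior Dirichlet(9, 19/4, 13/3, 5, 4)
obs 9: x=0 → posterior Dirichlet(10, 19/4, 13/3, 5, 4)

120/337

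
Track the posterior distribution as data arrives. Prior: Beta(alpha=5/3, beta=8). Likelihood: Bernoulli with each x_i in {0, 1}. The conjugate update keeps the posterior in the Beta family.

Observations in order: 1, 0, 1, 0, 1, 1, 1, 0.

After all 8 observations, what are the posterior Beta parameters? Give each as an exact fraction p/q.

obs 1: x=1 → posterior Beta(8/3, 8)
obs 2: x=0 → posterior Beta(8/3, 9)
obs 3: x=1 → posterior Beta(11/3, 9)
obs 4: x=0 → posterior Beta(11/3, 10)
obs 5: x=1 → posterior Beta(14/3, 10)
obs 6: x=1 → posterior Beta(17/3, 10)
obs 7: x=1 → posterior Beta(20/3, 10)
obs 8: x=0 → posterior Beta(20/3, 11)

alpha=20/3, beta=11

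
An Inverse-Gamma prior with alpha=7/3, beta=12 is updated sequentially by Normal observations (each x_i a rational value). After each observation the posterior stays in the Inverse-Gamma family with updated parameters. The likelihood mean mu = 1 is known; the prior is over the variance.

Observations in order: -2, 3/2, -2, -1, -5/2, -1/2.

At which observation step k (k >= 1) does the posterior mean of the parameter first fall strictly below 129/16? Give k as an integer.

obs 1: x=-2 → posterior Inverse-Gamma(17/6, 33/2)
obs 2: x=3/2 → posterior Inverse-Gamma(10/3, 133/8)
obs 3: x=-2 → posterior Inverse-Gamma(23/6, 169/8)
obs 4: x=-1 → posterior Inverse-Gamma(13/3, 185/8)
obs 5: x=-5/2 → posterior Inverse-Gamma(29/6, 117/4)
obs 6: x=-1/2 → posterior Inverse-Gamma(16/3, 243/8)

k = 2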